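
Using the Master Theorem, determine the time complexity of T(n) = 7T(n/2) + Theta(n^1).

Master Theorem for T(n) = 7T(n/2) + O(n^1):

a = 7, b = 2, c = 1
log_b(a) = log_2(7) = 2.8074

Case 1: c = 1 < log_2(7) = 2.8074
T(n) = O(n^(log_2 7))

For T(n) = 7T(n/2) + O(n^1): log_2(7) = 2.8074. This is Case 1 of the Master Theorem (c < log_b(a), work dominated by leaves), giving O(n^(log_2 7)).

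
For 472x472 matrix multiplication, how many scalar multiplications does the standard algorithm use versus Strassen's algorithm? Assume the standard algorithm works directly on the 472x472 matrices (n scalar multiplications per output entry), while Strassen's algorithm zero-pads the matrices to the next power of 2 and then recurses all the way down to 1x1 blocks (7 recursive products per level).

Matrix multiplication for 472x472 matrices:

Strassen's algorithm requires power-of-2 dimensions. Pad 472x472 to 512x512 (next power of 2).

Standard algorithm: 472^3 = 105154048 multiplications
Strassen's algorithm: 7^(log2(512)) = 7^9 = 40353607 multiplications
Savings: 105154048 - 40353607 = 64800441 multiplications

Standard: 105154048 multiplications (472^3). Strassen: 40353607 multiplications (7^9, after padding to 512x512). Strassen reduces 8 recursive multiplications to 7 at each level.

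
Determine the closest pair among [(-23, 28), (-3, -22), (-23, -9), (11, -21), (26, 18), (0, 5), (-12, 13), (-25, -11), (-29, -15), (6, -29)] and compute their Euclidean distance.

Computing all pairwise distances among 10 points:

d((-23, 28), (-3, -22)) = 53.8516
d((-23, 28), (-23, -9)) = 37.0
d((-23, 28), (11, -21)) = 59.6406
d((-23, 28), (26, 18)) = 50.01
d((-23, 28), (0, 5)) = 32.5269
d((-23, 28), (-12, 13)) = 18.6011
d((-23, 28), (-25, -11)) = 39.0512
d((-23, 28), (-29, -15)) = 43.4166
d((-23, 28), (6, -29)) = 63.9531
d((-3, -22), (-23, -9)) = 23.8537
d((-3, -22), (11, -21)) = 14.0357
d((-3, -22), (26, 18)) = 49.4065
d((-3, -22), (0, 5)) = 27.1662
d((-3, -22), (-12, 13)) = 36.1386
d((-3, -22), (-25, -11)) = 24.5967
d((-3, -22), (-29, -15)) = 26.9258
d((-3, -22), (6, -29)) = 11.4018
d((-23, -9), (11, -21)) = 36.0555
d((-23, -9), (26, 18)) = 55.9464
d((-23, -9), (0, 5)) = 26.9258
d((-23, -9), (-12, 13)) = 24.5967
d((-23, -9), (-25, -11)) = 2.8284 <-- minimum
d((-23, -9), (-29, -15)) = 8.4853
d((-23, -9), (6, -29)) = 35.2278
d((11, -21), (26, 18)) = 41.7852
d((11, -21), (0, 5)) = 28.2312
d((11, -21), (-12, 13)) = 41.0488
d((11, -21), (-25, -11)) = 37.3631
d((11, -21), (-29, -15)) = 40.4475
d((11, -21), (6, -29)) = 9.434
d((26, 18), (0, 5)) = 29.0689
d((26, 18), (-12, 13)) = 38.3275
d((26, 18), (-25, -11)) = 58.6686
d((26, 18), (-29, -15)) = 64.1405
d((26, 18), (6, -29)) = 51.0784
d((0, 5), (-12, 13)) = 14.4222
d((0, 5), (-25, -11)) = 29.6816
d((0, 5), (-29, -15)) = 35.2278
d((0, 5), (6, -29)) = 34.5254
d((-12, 13), (-25, -11)) = 27.2947
d((-12, 13), (-29, -15)) = 32.7567
d((-12, 13), (6, -29)) = 45.6946
d((-25, -11), (-29, -15)) = 5.6569
d((-25, -11), (6, -29)) = 35.8469
d((-29, -15), (6, -29)) = 37.6962

Closest pair: (-23, -9) and (-25, -11) with distance 2.8284

The closest pair is (-23, -9) and (-25, -11) with Euclidean distance 2.8284. For 10 points, brute-force pairwise comparison is shown above. For large n, the divide-and-conquer algorithm (sort by x, recurse on halves, check the dividing strip) achieves O(n log n).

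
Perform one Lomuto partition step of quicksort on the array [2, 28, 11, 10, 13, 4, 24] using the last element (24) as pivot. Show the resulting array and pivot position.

Lomuto partition with pivot = 24:

Initial array: [2, 28, 11, 10, 13, 4, 24]

arr[0]=2 <= 24: swap with position 0, array becomes [2, 28, 11, 10, 13, 4, 24]
arr[1]=28 > 24: no swap
arr[2]=11 <= 24: swap with position 1, array becomes [2, 11, 28, 10, 13, 4, 24]
arr[3]=10 <= 24: swap with position 2, array becomes [2, 11, 10, 28, 13, 4, 24]
arr[4]=13 <= 24: swap with position 3, array becomes [2, 11, 10, 13, 28, 4, 24]
arr[5]=4 <= 24: swap with position 4, array becomes [2, 11, 10, 13, 4, 28, 24]

Place pivot at position 5: [2, 11, 10, 13, 4, 24, 28]
Pivot position: 5

After partitioning with pivot 24, the array becomes [2, 11, 10, 13, 4, 24, 28]. The pivot is placed at index 5. All elements to the left of the pivot are <= 24, and all elements to the right are > 24.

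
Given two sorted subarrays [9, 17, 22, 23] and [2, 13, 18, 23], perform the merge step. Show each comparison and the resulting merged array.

Merging process:

Compare 9 vs 2: take 2 from right. Merged: [2]
Compare 9 vs 13: take 9 from left. Merged: [2, 9]
Compare 17 vs 13: take 13 from right. Merged: [2, 9, 13]
Compare 17 vs 18: take 17 from left. Merged: [2, 9, 13, 17]
Compare 22 vs 18: take 18 from right. Merged: [2, 9, 13, 17, 18]
Compare 22 vs 23: take 22 from left. Merged: [2, 9, 13, 17, 18, 22]
Compare 23 vs 23: take 23 from left. Merged: [2, 9, 13, 17, 18, 22, 23]
Append remaining from right: [23]. Merged: [2, 9, 13, 17, 18, 22, 23, 23]

Final merged array: [2, 9, 13, 17, 18, 22, 23, 23]
Total comparisons: 7

The merged array is [2, 9, 13, 17, 18, 22, 23, 23], requiring 7 comparisons. The merge step runs in O(n) time where n is the total number of elements.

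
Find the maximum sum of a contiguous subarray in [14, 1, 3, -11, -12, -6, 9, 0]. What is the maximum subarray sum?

Using Kadane's algorithm on [14, 1, 3, -11, -12, -6, 9, 0]:

Scanning through the array:
Position 1 (value 1): max_ending_here = 15, max_so_far = 15
Position 2 (value 3): max_ending_here = 18, max_so_far = 18
Position 3 (value -11): max_ending_here = 7, max_so_far = 18
Position 4 (value -12): max_ending_here = -5, max_so_far = 18
Position 5 (value -6): max_ending_here = -6, max_so_far = 18
Position 6 (value 9): max_ending_here = 9, max_so_far = 18
Position 7 (value 0): max_ending_here = 9, max_so_far = 18

Maximum subarray: [14, 1, 3]
Maximum sum: 18

The maximum subarray is [14, 1, 3] with sum 18. This subarray runs from index 0 to index 2.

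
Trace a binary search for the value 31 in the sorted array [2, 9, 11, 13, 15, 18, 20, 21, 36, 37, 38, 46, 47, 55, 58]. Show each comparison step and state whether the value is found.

Binary search for 31 in [2, 9, 11, 13, 15, 18, 20, 21, 36, 37, 38, 46, 47, 55, 58]:

lo=0, hi=14, mid=7, arr[mid]=21 -> 21 < 31, search right half
lo=8, hi=14, mid=11, arr[mid]=46 -> 46 > 31, search left half
lo=8, hi=10, mid=9, arr[mid]=37 -> 37 > 31, search left half
lo=8, hi=8, mid=8, arr[mid]=36 -> 36 > 31, search left half
lo=8 > hi=7, target 31 not found

Binary search determines that 31 is not in the array after 4 comparisons. The search space was exhausted without finding the target.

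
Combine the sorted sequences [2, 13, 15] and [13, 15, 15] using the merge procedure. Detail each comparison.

Merging process:

Compare 2 vs 13: take 2 from left. Merged: [2]
Compare 13 vs 13: take 13 from left. Merged: [2, 13]
Compare 15 vs 13: take 13 from right. Merged: [2, 13, 13]
Compare 15 vs 15: take 15 from left. Merged: [2, 13, 13, 15]
Append remaining from right: [15, 15]. Merged: [2, 13, 13, 15, 15, 15]

Final merged array: [2, 13, 13, 15, 15, 15]
Total comparisons: 4

The merged array is [2, 13, 13, 15, 15, 15], requiring 4 comparisons. The merge step runs in O(n) time where n is the total number of elements.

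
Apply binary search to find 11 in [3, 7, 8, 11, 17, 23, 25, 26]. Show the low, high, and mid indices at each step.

Binary search for 11 in [3, 7, 8, 11, 17, 23, 25, 26]:

lo=0, hi=7, mid=3, arr[mid]=11 -> Found target at index 3!

Binary search finds 11 at index 3 after 1 comparisons. The search repeatedly halves the search space by comparing with the middle element.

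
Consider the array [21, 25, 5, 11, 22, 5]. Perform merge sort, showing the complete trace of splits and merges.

Merge sort trace:

Split: [21, 25, 5, 11, 22, 5] -> [21, 25, 5] and [11, 22, 5]
  Split: [21, 25, 5] -> [21] and [25, 5]
    Split: [25, 5] -> [25] and [5]
    Merge: [25] + [5] -> [5, 25]
  Merge: [21] + [5, 25] -> [5, 21, 25]
  Split: [11, 22, 5] -> [11] and [22, 5]
    Split: [22, 5] -> [22] and [5]
    Merge: [22] + [5] -> [5, 22]
  Merge: [11] + [5, 22] -> [5, 11, 22]
Merge: [5, 21, 25] + [5, 11, 22] -> [5, 5, 11, 21, 22, 25]

Final sorted array: [5, 5, 11, 21, 22, 25]

The merge sort proceeds by recursively splitting the array and merging sorted halves.
After all merges, the sorted array is [5, 5, 11, 21, 22, 25].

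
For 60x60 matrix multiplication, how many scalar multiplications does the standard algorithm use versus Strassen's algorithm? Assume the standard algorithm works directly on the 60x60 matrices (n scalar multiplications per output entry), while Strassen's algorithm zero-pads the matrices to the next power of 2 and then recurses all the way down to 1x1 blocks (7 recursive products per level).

Matrix multiplication for 60x60 matrices:

Strassen's algorithm requires power-of-2 dimensions. Pad 60x60 to 64x64 (next power of 2).

Standard algorithm: 60^3 = 216000 multiplications
Strassen's algorithm: 7^(log2(64)) = 7^6 = 117649 multiplications
Savings: 216000 - 117649 = 98351 multiplications

Standard: 216000 multiplications (60^3). Strassen: 117649 multiplications (7^6, after padding to 64x64). Strassen reduces 8 recursive multiplications to 7 at each level.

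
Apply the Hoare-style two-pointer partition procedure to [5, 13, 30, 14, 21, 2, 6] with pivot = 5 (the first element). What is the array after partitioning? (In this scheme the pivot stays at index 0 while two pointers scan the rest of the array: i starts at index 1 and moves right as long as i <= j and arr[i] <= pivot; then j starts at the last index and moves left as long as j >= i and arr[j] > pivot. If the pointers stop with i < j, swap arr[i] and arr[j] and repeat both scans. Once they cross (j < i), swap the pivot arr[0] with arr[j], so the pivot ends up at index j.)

Hoare-style two-pointer partition with pivot = 5:

Initial array: [5, 13, 30, 14, 21, 2, 6]

Pointers start at i = 1, j = 6.
i stops at index 1 (arr[1]=13 > 5), j stops at index 5 (arr[5]=2 <= 5): swap arr[1] and arr[5], array becomes [5, 2, 30, 14, 21, 13, 6]
i ends at 2, j ends at 1: the pointers have crossed (j < i), so scanning stops.

Swap pivot arr[0] with arr[1] to place pivot at position 1: [2, 5, 30, 14, 21, 13, 6]
Pivot position: 1

After partitioning with pivot 5, the array becomes [2, 5, 30, 14, 21, 13, 6]. The pivot is placed at index 1. All elements to the left of the pivot are <= 5, and all elements to the right are > 5.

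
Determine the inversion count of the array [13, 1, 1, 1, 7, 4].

Finding inversions in [13, 1, 1, 1, 7, 4]:

(0, 1): arr[0]=13 > arr[1]=1
(0, 2): arr[0]=13 > arr[2]=1
(0, 3): arr[0]=13 > arr[3]=1
(0, 4): arr[0]=13 > arr[4]=7
(0, 5): arr[0]=13 > arr[5]=4
(4, 5): arr[4]=7 > arr[5]=4

Total inversions: 6

The array has 6 inversion(s): (0,1), (0,2), (0,3), (0,4), (0,5), (4,5). Each pair (i,j) satisfies i < j and arr[i] > arr[j].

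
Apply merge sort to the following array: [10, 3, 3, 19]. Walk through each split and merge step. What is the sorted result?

Merge sort trace:

Split: [10, 3, 3, 19] -> [10, 3] and [3, 19]
  Split: [10, 3] -> [10] and [3]
  Merge: [10] + [3] -> [3, 10]
  Split: [3, 19] -> [3] and [19]
  Merge: [3] + [19] -> [3, 19]
Merge: [3, 10] + [3, 19] -> [3, 3, 10, 19]

Final sorted array: [3, 3, 10, 19]

The merge sort proceeds by recursively splitting the array and merging sorted halves.
After all merges, the sorted array is [3, 3, 10, 19].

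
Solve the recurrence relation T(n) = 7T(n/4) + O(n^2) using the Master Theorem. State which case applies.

Master Theorem for T(n) = 7T(n/4) + O(n^2):

a = 7, b = 4, c = 2
log_b(a) = log_4(7) = 1.4037

Case 3: c = 2 > log_4(7) = 1.4037
T(n) = O(n^2) = O(n^2)

For T(n) = 7T(n/4) + O(n^2): log_4(7) = 1.4037. This is Case 3 of the Master Theorem (c > log_b(a), work dominated by root), giving O(n^2).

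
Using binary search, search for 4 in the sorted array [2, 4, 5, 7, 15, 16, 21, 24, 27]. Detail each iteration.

Binary search for 4 in [2, 4, 5, 7, 15, 16, 21, 24, 27]:

lo=0, hi=8, mid=4, arr[mid]=15 -> 15 > 4, search left half
lo=0, hi=3, mid=1, arr[mid]=4 -> Found target at index 1!

Binary search finds 4 at index 1 after 2 comparisons. The search repeatedly halves the search space by comparing with the middle element.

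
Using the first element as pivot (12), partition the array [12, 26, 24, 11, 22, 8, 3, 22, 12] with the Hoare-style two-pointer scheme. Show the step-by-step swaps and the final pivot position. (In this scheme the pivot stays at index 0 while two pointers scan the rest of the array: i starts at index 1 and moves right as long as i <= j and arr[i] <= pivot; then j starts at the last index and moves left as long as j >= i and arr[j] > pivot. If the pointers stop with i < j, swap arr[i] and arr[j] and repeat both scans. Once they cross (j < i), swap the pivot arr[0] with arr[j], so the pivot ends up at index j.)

Hoare-style two-pointer partition with pivot = 12:

Initial array: [12, 26, 24, 11, 22, 8, 3, 22, 12]

Pointers start at i = 1, j = 8.
i stops at index 1 (arr[1]=26 > 12), j stops at index 8 (arr[8]=12 <= 12): swap arr[1] and arr[8], array becomes [12, 12, 24, 11, 22, 8, 3, 22, 26]
i stops at index 2 (arr[2]=24 > 12), j stops at index 6 (arr[6]=3 <= 12): swap arr[2] and arr[6], array becomes [12, 12, 3, 11, 22, 8, 24, 22, 26]
i stops at index 4 (arr[4]=22 > 12), j stops at index 5 (arr[5]=8 <= 12): swap arr[4] and arr[5], array becomes [12, 12, 3, 11, 8, 22, 24, 22, 26]
i ends at 5, j ends at 4: the pointers have crossed (j < i), so scanning stops.

Swap pivot arr[0] with arr[4] to place pivot at position 4: [8, 12, 3, 11, 12, 22, 24, 22, 26]
Pivot position: 4

After partitioning with pivot 12, the array becomes [8, 12, 3, 11, 12, 22, 24, 22, 26]. The pivot is placed at index 4. All elements to the left of the pivot are <= 12, and all elements to the right are > 12.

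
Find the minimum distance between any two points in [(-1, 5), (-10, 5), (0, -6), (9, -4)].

Computing all pairwise distances among 4 points:

d((-1, 5), (-10, 5)) = 9.0 <-- minimum
d((-1, 5), (0, -6)) = 11.0454
d((-1, 5), (9, -4)) = 13.4536
d((-10, 5), (0, -6)) = 14.8661
d((-10, 5), (9, -4)) = 21.0238
d((0, -6), (9, -4)) = 9.2195

Closest pair: (-1, 5) and (-10, 5) with distance 9.0

The closest pair is (-1, 5) and (-10, 5) with Euclidean distance 9.0. For 4 points, brute-force pairwise comparison is shown above. For large n, the divide-and-conquer algorithm (sort by x, recurse on halves, check the dividing strip) achieves O(n log n).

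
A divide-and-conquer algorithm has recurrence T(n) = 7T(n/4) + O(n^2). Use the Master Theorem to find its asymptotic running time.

Master Theorem for T(n) = 7T(n/4) + O(n^2):

a = 7, b = 4, c = 2
log_b(a) = log_4(7) = 1.4037

Case 3: c = 2 > log_4(7) = 1.4037
T(n) = O(n^2) = O(n^2)

For T(n) = 7T(n/4) + O(n^2): log_4(7) = 1.4037. This is Case 3 of the Master Theorem (c > log_b(a), work dominated by root), giving O(n^2).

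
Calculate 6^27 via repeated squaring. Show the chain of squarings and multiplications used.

Computing 6^27 by squaring (build up from 6^1; each line after the first costs one multiplication):

6^1 = 6
6^2 = (6^1)^2 = 6^2 = 36
6^3 = 6 * 6^2 = 6 * 36 = 216
6^6 = (6^3)^2 = 216^2 = 46656
6^12 = (6^6)^2 = 46656^2 = 2176782336
6^13 = 6 * 6^12 = 6 * 2176782336 = 13060694016
6^26 = (6^13)^2 = 13060694016^2 = 170581728179578208256
6^27 = 6 * 6^26 = 6 * 170581728179578208256 = 1023490369077469249536

Result: 1023490369077469249536
Multiplications needed: 7 (7 lines after 6^1)

6^27 = 1023490369077469249536. Using exponentiation by squaring, this requires 7 multiplications. The key idea: if the exponent is even, square the half-power; if odd, multiply by the base once.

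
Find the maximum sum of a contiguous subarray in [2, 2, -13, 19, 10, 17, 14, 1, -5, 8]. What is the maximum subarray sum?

Using Kadane's algorithm on [2, 2, -13, 19, 10, 17, 14, 1, -5, 8]:

Scanning through the array:
Position 1 (value 2): max_ending_here = 4, max_so_far = 4
Position 2 (value -13): max_ending_here = -9, max_so_far = 4
Position 3 (value 19): max_ending_here = 19, max_so_far = 19
Position 4 (value 10): max_ending_here = 29, max_so_far = 29
Position 5 (value 17): max_ending_here = 46, max_so_far = 46
Position 6 (value 14): max_ending_here = 60, max_so_far = 60
Position 7 (value 1): max_ending_here = 61, max_so_far = 61
Position 8 (value -5): max_ending_here = 56, max_so_far = 61
Position 9 (value 8): max_ending_here = 64, max_so_far = 64

Maximum subarray: [19, 10, 17, 14, 1, -5, 8]
Maximum sum: 64

The maximum subarray is [19, 10, 17, 14, 1, -5, 8] with sum 64. This subarray runs from index 3 to index 9.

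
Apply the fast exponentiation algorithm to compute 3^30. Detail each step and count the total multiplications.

Computing 3^30 by squaring (build up from 3^1; each line after the first costs one multiplication):

3^1 = 3
3^2 = (3^1)^2 = 3^2 = 9
3^3 = 3 * 3^2 = 3 * 9 = 27
3^6 = (3^3)^2 = 27^2 = 729
3^7 = 3 * 3^6 = 3 * 729 = 2187
3^14 = (3^7)^2 = 2187^2 = 4782969
3^15 = 3 * 3^14 = 3 * 4782969 = 14348907
3^30 = (3^15)^2 = 14348907^2 = 205891132094649

Result: 205891132094649
Multiplications needed: 7 (7 lines after 3^1)

3^30 = 205891132094649. Using exponentiation by squaring, this requires 7 multiplications. The key idea: if the exponent is even, square the half-power; if odd, multiply by the base once.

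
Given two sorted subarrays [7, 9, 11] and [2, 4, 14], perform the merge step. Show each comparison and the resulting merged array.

Merging process:

Compare 7 vs 2: take 2 from right. Merged: [2]
Compare 7 vs 4: take 4 from right. Merged: [2, 4]
Compare 7 vs 14: take 7 from left. Merged: [2, 4, 7]
Compare 9 vs 14: take 9 from left. Merged: [2, 4, 7, 9]
Compare 11 vs 14: take 11 from left. Merged: [2, 4, 7, 9, 11]
Append remaining from right: [14]. Merged: [2, 4, 7, 9, 11, 14]

Final merged array: [2, 4, 7, 9, 11, 14]
Total comparisons: 5

The merged array is [2, 4, 7, 9, 11, 14], requiring 5 comparisons. The merge step runs in O(n) time where n is the total number of elements.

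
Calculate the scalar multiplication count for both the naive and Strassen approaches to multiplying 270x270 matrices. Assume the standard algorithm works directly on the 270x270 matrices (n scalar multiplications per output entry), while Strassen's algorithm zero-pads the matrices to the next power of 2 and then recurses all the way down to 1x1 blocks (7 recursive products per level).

Matrix multiplication for 270x270 matrices:

Strassen's algorithm requires power-of-2 dimensions. Pad 270x270 to 512x512 (next power of 2).

Standard algorithm: 270^3 = 19683000 multiplications
Strassen's algorithm: 7^(log2(512)) = 7^9 = 40353607 multiplications
Difference: 19683000 - 40353607 = -20670607 (Strassen uses MORE here due to padding overhead — for small or just-over-power-of-2 n, padding can outweigh the per-level savings)

Standard: 19683000 multiplications (270^3). Strassen: 40353607 multiplications (7^9, after padding to 512x512). Strassen reduces 8 recursive multiplications to 7 at each level.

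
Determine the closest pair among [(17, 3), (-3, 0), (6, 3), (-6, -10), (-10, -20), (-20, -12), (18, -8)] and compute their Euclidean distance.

Computing all pairwise distances among 7 points:

d((17, 3), (-3, 0)) = 20.2237
d((17, 3), (6, 3)) = 11.0
d((17, 3), (-6, -10)) = 26.4197
d((17, 3), (-10, -20)) = 35.4683
d((17, 3), (-20, -12)) = 39.9249
d((17, 3), (18, -8)) = 11.0454
d((-3, 0), (6, 3)) = 9.4868 <-- minimum
d((-3, 0), (-6, -10)) = 10.4403
d((-3, 0), (-10, -20)) = 21.1896
d((-3, 0), (-20, -12)) = 20.8087
d((-3, 0), (18, -8)) = 22.4722
d((6, 3), (-6, -10)) = 17.6918
d((6, 3), (-10, -20)) = 28.0179
d((6, 3), (-20, -12)) = 30.0167
d((6, 3), (18, -8)) = 16.2788
d((-6, -10), (-10, -20)) = 10.7703
d((-6, -10), (-20, -12)) = 14.1421
d((-6, -10), (18, -8)) = 24.0832
d((-10, -20), (-20, -12)) = 12.8062
d((-10, -20), (18, -8)) = 30.4631
d((-20, -12), (18, -8)) = 38.2099

Closest pair: (-3, 0) and (6, 3) with distance 9.4868

The closest pair is (-3, 0) and (6, 3) with Euclidean distance 9.4868. For 7 points, brute-force pairwise comparison is shown above. For large n, the divide-and-conquer algorithm (sort by x, recurse on halves, check the dividing strip) achieves O(n log n).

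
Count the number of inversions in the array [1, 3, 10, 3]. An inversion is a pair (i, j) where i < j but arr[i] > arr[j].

Finding inversions in [1, 3, 10, 3]:

(2, 3): arr[2]=10 > arr[3]=3

Total inversions: 1

The array has 1 inversion(s): (2,3). Each pair (i,j) satisfies i < j and arr[i] > arr[j].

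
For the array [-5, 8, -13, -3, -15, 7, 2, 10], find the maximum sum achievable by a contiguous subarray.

Using Kadane's algorithm on [-5, 8, -13, -3, -15, 7, 2, 10]:

Scanning through the array:
Position 1 (value 8): max_ending_here = 8, max_so_far = 8
Position 2 (value -13): max_ending_here = -5, max_so_far = 8
Position 3 (value -3): max_ending_here = -3, max_so_far = 8
Position 4 (value -15): max_ending_here = -15, max_so_far = 8
Position 5 (value 7): max_ending_here = 7, max_so_far = 8
Position 6 (value 2): max_ending_here = 9, max_so_far = 9
Position 7 (value 10): max_ending_here = 19, max_so_far = 19

Maximum subarray: [7, 2, 10]
Maximum sum: 19

The maximum subarray is [7, 2, 10] with sum 19. This subarray runs from index 5 to index 7.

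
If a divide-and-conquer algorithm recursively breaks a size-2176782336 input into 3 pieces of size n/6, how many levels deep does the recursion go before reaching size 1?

For divide and conquer with division factor 6:

Problem sizes at each level:
Level 0: 2176782336
Level 1: 362797056
Level 2: 60466176
Level 3: 10077696
Level 4: 1679616
Level 5: 279936
Level 6: 46656
Level 7: 7776
Level 8: 1296
Level 9: 216
Level 10: 36
Level 11: 6
Level 12: 1

The root is level 0 and the size-1 base case is level 12 (the tree spans levels 0 through 12, i.e. 13 levels counting the root), so the depth is the number of divisions: log_6(2176782336) = 12

The recursion tree depth is log_6(2176782336) = 12. At each level, the problem size is divided by 6, so it takes 12 divisions to reduce to a base case of size 1. The algorithm makes 3 recursive calls at each level.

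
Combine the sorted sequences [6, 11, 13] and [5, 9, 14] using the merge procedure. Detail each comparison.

Merging process:

Compare 6 vs 5: take 5 from right. Merged: [5]
Compare 6 vs 9: take 6 from left. Merged: [5, 6]
Compare 11 vs 9: take 9 from right. Merged: [5, 6, 9]
Compare 11 vs 14: take 11 from left. Merged: [5, 6, 9, 11]
Compare 13 vs 14: take 13 from left. Merged: [5, 6, 9, 11, 13]
Append remaining from right: [14]. Merged: [5, 6, 9, 11, 13, 14]

Final merged array: [5, 6, 9, 11, 13, 14]
Total comparisons: 5

The merged array is [5, 6, 9, 11, 13, 14], requiring 5 comparisons. The merge step runs in O(n) time where n is the total number of elements.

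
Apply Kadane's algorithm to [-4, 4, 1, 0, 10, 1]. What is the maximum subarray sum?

Using Kadane's algorithm on [-4, 4, 1, 0, 10, 1]:

Scanning through the array:
Position 1 (value 4): max_ending_here = 4, max_so_far = 4
Position 2 (value 1): max_ending_here = 5, max_so_far = 5
Position 3 (value 0): max_ending_here = 5, max_so_far = 5
Position 4 (value 10): max_ending_here = 15, max_so_far = 15
Position 5 (value 1): max_ending_here = 16, max_so_far = 16

Maximum subarray: [4, 1, 0, 10, 1]
Maximum sum: 16

The maximum subarray is [4, 1, 0, 10, 1] with sum 16. This subarray runs from index 1 to index 5.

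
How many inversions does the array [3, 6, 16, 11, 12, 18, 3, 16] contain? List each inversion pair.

Finding inversions in [3, 6, 16, 11, 12, 18, 3, 16]:

(1, 6): arr[1]=6 > arr[6]=3
(2, 3): arr[2]=16 > arr[3]=11
(2, 4): arr[2]=16 > arr[4]=12
(2, 6): arr[2]=16 > arr[6]=3
(3, 6): arr[3]=11 > arr[6]=3
(4, 6): arr[4]=12 > arr[6]=3
(5, 6): arr[5]=18 > arr[6]=3
(5, 7): arr[5]=18 > arr[7]=16

Total inversions: 8

The array has 8 inversion(s): (1,6), (2,3), (2,4), (2,6), (3,6), (4,6), (5,6), (5,7). Each pair (i,j) satisfies i < j and arr[i] > arr[j].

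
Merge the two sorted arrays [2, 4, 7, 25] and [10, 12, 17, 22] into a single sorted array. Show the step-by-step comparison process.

Merging process:

Compare 2 vs 10: take 2 from left. Merged: [2]
Compare 4 vs 10: take 4 from left. Merged: [2, 4]
Compare 7 vs 10: take 7 from left. Merged: [2, 4, 7]
Compare 25 vs 10: take 10 from right. Merged: [2, 4, 7, 10]
Compare 25 vs 12: take 12 from right. Merged: [2, 4, 7, 10, 12]
Compare 25 vs 17: take 17 from right. Merged: [2, 4, 7, 10, 12, 17]
Compare 25 vs 22: take 22 from right. Merged: [2, 4, 7, 10, 12, 17, 22]
Append remaining from left: [25]. Merged: [2, 4, 7, 10, 12, 17, 22, 25]

Final merged array: [2, 4, 7, 10, 12, 17, 22, 25]
Total comparisons: 7

The merged array is [2, 4, 7, 10, 12, 17, 22, 25], requiring 7 comparisons. The merge step runs in O(n) time where n is the total number of elements.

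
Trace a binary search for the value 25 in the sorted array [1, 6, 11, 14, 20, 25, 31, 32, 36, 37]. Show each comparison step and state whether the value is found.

Binary search for 25 in [1, 6, 11, 14, 20, 25, 31, 32, 36, 37]:

lo=0, hi=9, mid=4, arr[mid]=20 -> 20 < 25, search right half
lo=5, hi=9, mid=7, arr[mid]=32 -> 32 > 25, search left half
lo=5, hi=6, mid=5, arr[mid]=25 -> Found target at index 5!

Binary search finds 25 at index 5 after 3 comparisons. The search repeatedly halves the search space by comparing with the middle element.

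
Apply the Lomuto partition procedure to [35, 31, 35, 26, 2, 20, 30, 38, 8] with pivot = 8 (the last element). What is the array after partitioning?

Lomuto partition with pivot = 8:

Initial array: [35, 31, 35, 26, 2, 20, 30, 38, 8]

arr[0]=35 > 8: no swap
arr[1]=31 > 8: no swap
arr[2]=35 > 8: no swap
arr[3]=26 > 8: no swap
arr[4]=2 <= 8: swap with position 0, array becomes [2, 31, 35, 26, 35, 20, 30, 38, 8]
arr[5]=20 > 8: no swap
arr[6]=30 > 8: no swap
arr[7]=38 > 8: no swap

Place pivot at position 1: [2, 8, 35, 26, 35, 20, 30, 38, 31]
Pivot position: 1

After partitioning with pivot 8, the array becomes [2, 8, 35, 26, 35, 20, 30, 38, 31]. The pivot is placed at index 1. All elements to the left of the pivot are <= 8, and all elements to the right are > 8.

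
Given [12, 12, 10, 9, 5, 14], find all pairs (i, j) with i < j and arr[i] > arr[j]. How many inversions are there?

Finding inversions in [12, 12, 10, 9, 5, 14]:

(0, 2): arr[0]=12 > arr[2]=10
(0, 3): arr[0]=12 > arr[3]=9
(0, 4): arr[0]=12 > arr[4]=5
(1, 2): arr[1]=12 > arr[2]=10
(1, 3): arr[1]=12 > arr[3]=9
(1, 4): arr[1]=12 > arr[4]=5
(2, 3): arr[2]=10 > arr[3]=9
(2, 4): arr[2]=10 > arr[4]=5
(3, 4): arr[3]=9 > arr[4]=5

Total inversions: 9

The array has 9 inversion(s): (0,2), (0,3), (0,4), (1,2), (1,3), (1,4), (2,3), (2,4), (3,4). Each pair (i,j) satisfies i < j and arr[i] > arr[j].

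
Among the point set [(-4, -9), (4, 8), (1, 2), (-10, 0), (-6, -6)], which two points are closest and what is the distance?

Computing all pairwise distances among 5 points:

d((-4, -9), (4, 8)) = 18.7883
d((-4, -9), (1, 2)) = 12.083
d((-4, -9), (-10, 0)) = 10.8167
d((-4, -9), (-6, -6)) = 3.6056 <-- minimum
d((4, 8), (1, 2)) = 6.7082
d((4, 8), (-10, 0)) = 16.1245
d((4, 8), (-6, -6)) = 17.2047
d((1, 2), (-10, 0)) = 11.1803
d((1, 2), (-6, -6)) = 10.6301
d((-10, 0), (-6, -6)) = 7.2111

Closest pair: (-4, -9) and (-6, -6) with distance 3.6056

The closest pair is (-4, -9) and (-6, -6) with Euclidean distance 3.6056. For 5 points, brute-force pairwise comparison is shown above. For large n, the divide-and-conquer algorithm (sort by x, recurse on halves, check the dividing strip) achieves O(n log n).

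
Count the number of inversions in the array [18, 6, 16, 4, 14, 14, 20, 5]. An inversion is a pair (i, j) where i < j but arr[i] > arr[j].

Finding inversions in [18, 6, 16, 4, 14, 14, 20, 5]:

(0, 1): arr[0]=18 > arr[1]=6
(0, 2): arr[0]=18 > arr[2]=16
(0, 3): arr[0]=18 > arr[3]=4
(0, 4): arr[0]=18 > arr[4]=14
(0, 5): arr[0]=18 > arr[5]=14
(0, 7): arr[0]=18 > arr[7]=5
(1, 3): arr[1]=6 > arr[3]=4
(1, 7): arr[1]=6 > arr[7]=5
(2, 3): arr[2]=16 > arr[3]=4
(2, 4): arr[2]=16 > arr[4]=14
(2, 5): arr[2]=16 > arr[5]=14
(2, 7): arr[2]=16 > arr[7]=5
(4, 7): arr[4]=14 > arr[7]=5
(5, 7): arr[5]=14 > arr[7]=5
(6, 7): arr[6]=20 > arr[7]=5

Total inversions: 15

The array has 15 inversion(s): (0,1), (0,2), (0,3), (0,4), (0,5), (0,7), (1,3), (1,7), (2,3), (2,4), (2,5), (2,7), (4,7), (5,7), (6,7). Each pair (i,j) satisfies i < j and arr[i] > arr[j].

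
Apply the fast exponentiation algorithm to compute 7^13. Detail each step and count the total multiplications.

Computing 7^13 by squaring (build up from 7^1; each line after the first costs one multiplication):

7^1 = 7
7^2 = (7^1)^2 = 7^2 = 49
7^3 = 7 * 7^2 = 7 * 49 = 343
7^6 = (7^3)^2 = 343^2 = 117649
7^12 = (7^6)^2 = 117649^2 = 13841287201
7^13 = 7 * 7^12 = 7 * 13841287201 = 96889010407

Result: 96889010407
Multiplications needed: 5 (5 lines after 7^1)

7^13 = 96889010407. Using exponentiation by squaring, this requires 5 multiplications. The key idea: if the exponent is even, square the half-power; if odd, multiply by the base once.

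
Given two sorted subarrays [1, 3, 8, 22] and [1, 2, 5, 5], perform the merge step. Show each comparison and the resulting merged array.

Merging process:

Compare 1 vs 1: take 1 from left. Merged: [1]
Compare 3 vs 1: take 1 from right. Merged: [1, 1]
Compare 3 vs 2: take 2 from right. Merged: [1, 1, 2]
Compare 3 vs 5: take 3 from left. Merged: [1, 1, 2, 3]
Compare 8 vs 5: take 5 from right. Merged: [1, 1, 2, 3, 5]
Compare 8 vs 5: take 5 from right. Merged: [1, 1, 2, 3, 5, 5]
Append remaining from left: [8, 22]. Merged: [1, 1, 2, 3, 5, 5, 8, 22]

Final merged array: [1, 1, 2, 3, 5, 5, 8, 22]
Total comparisons: 6

The merged array is [1, 1, 2, 3, 5, 5, 8, 22], requiring 6 comparisons. The merge step runs in O(n) time where n is the total number of elements.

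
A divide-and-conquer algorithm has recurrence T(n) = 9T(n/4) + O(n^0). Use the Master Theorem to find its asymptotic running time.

Master Theorem for T(n) = 9T(n/4) + O(n^0):

a = 9, b = 4, c = 0
log_b(a) = log_4(9) = 1.5850

Case 1: c = 0 < log_4(9) = 1.5850
T(n) = O(n^(log_4 9))

For T(n) = 9T(n/4) + O(n^0): log_4(9) = 1.5850. This is Case 1 of the Master Theorem (c < log_b(a), work dominated by leaves), giving O(n^(log_4 9)).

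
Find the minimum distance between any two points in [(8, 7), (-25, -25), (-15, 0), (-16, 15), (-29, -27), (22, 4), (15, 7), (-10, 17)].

Computing all pairwise distances among 8 points:

d((8, 7), (-25, -25)) = 45.9674
d((8, 7), (-15, 0)) = 24.0416
d((8, 7), (-16, 15)) = 25.2982
d((8, 7), (-29, -27)) = 50.2494
d((8, 7), (22, 4)) = 14.3178
d((8, 7), (15, 7)) = 7.0
d((8, 7), (-10, 17)) = 20.5913
d((-25, -25), (-15, 0)) = 26.9258
d((-25, -25), (-16, 15)) = 41.0
d((-25, -25), (-29, -27)) = 4.4721 <-- minimum
d((-25, -25), (22, 4)) = 55.2268
d((-25, -25), (15, 7)) = 51.225
d((-25, -25), (-10, 17)) = 44.5982
d((-15, 0), (-16, 15)) = 15.0333
d((-15, 0), (-29, -27)) = 30.4138
d((-15, 0), (22, 4)) = 37.2156
d((-15, 0), (15, 7)) = 30.8058
d((-15, 0), (-10, 17)) = 17.72
d((-16, 15), (-29, -27)) = 43.9659
d((-16, 15), (22, 4)) = 39.5601
d((-16, 15), (15, 7)) = 32.0156
d((-16, 15), (-10, 17)) = 6.3246
d((-29, -27), (22, 4)) = 59.6825
d((-29, -27), (15, 7)) = 55.6058
d((-29, -27), (-10, 17)) = 47.927
d((22, 4), (15, 7)) = 7.6158
d((22, 4), (-10, 17)) = 34.5398
d((15, 7), (-10, 17)) = 26.9258

Closest pair: (-25, -25) and (-29, -27) with distance 4.4721

The closest pair is (-25, -25) and (-29, -27) with Euclidean distance 4.4721. For 8 points, brute-force pairwise comparison is shown above. For large n, the divide-and-conquer algorithm (sort by x, recurse on halves, check the dividing strip) achieves O(n log n).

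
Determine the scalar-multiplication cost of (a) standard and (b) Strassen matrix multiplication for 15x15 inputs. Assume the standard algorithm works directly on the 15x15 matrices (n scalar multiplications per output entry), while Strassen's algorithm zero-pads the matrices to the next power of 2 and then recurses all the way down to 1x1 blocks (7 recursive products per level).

Matrix multiplication for 15x15 matrices:

Strassen's algorithm requires power-of-2 dimensions. Pad 15x15 to 16x16 (next power of 2).

Standard algorithm: 15^3 = 3375 multiplications
Strassen's algorithm: 7^(log2(16)) = 7^4 = 2401 multiplications
Savings: 3375 - 2401 = 974 multiplications

Standard: 3375 multiplications (15^3). Strassen: 2401 multiplications (7^4, after padding to 16x16). Strassen reduces 8 recursive multiplications to 7 at each level.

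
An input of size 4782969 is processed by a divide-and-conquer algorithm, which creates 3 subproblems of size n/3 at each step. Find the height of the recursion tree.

For divide and conquer with division factor 3:

Problem sizes at each level:
Level 0: 4782969
Level 1: 1594323
Level 2: 531441
Level 3: 177147
Level 4: 59049
Level 5: 19683
Level 6: 6561
Level 7: 2187
Level 8: 729
Level 9: 243
Level 10: 81
Level 11: 27
Level 12: 9
Level 13: 3
Level 14: 1

The root is level 0 and the size-1 base case is level 14 (the tree spans levels 0 through 14, i.e. 15 levels counting the root), so the depth is the number of divisions: log_3(4782969) = 14

The recursion tree depth is log_3(4782969) = 14. At each level, the problem size is divided by 3, so it takes 14 divisions to reduce to a base case of size 1. The algorithm makes 3 recursive calls at each level.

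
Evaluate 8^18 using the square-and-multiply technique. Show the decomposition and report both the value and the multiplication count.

Computing 8^18 by squaring (build up from 8^1; each line after the first costs one multiplication):

8^1 = 8
8^2 = (8^1)^2 = 8^2 = 64
8^4 = (8^2)^2 = 64^2 = 4096
8^8 = (8^4)^2 = 4096^2 = 16777216
8^9 = 8 * 8^8 = 8 * 16777216 = 134217728
8^18 = (8^9)^2 = 134217728^2 = 18014398509481984

Result: 18014398509481984
Multiplications needed: 5 (5 lines after 8^1)

8^18 = 18014398509481984. Using exponentiation by squaring, this requires 5 multiplications. The key idea: if the exponent is even, square the half-power; if odd, multiply by the base once.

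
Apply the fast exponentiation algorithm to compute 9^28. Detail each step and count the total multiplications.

Computing 9^28 by squaring (build up from 9^1; each line after the first costs one multiplication):

9^1 = 9
9^2 = (9^1)^2 = 9^2 = 81
9^3 = 9 * 9^2 = 9 * 81 = 729
9^6 = (9^3)^2 = 729^2 = 531441
9^7 = 9 * 9^6 = 9 * 531441 = 4782969
9^14 = (9^7)^2 = 4782969^2 = 22876792454961
9^28 = (9^14)^2 = 22876792454961^2 = 523347633027360537213511521

Result: 523347633027360537213511521
Multiplications needed: 6 (6 lines after 9^1)

9^28 = 523347633027360537213511521. Using exponentiation by squaring, this requires 6 multiplications. The key idea: if the exponent is even, square the half-power; if odd, multiply by the base once.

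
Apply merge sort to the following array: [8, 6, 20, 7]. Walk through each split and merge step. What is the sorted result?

Merge sort trace:

Split: [8, 6, 20, 7] -> [8, 6] and [20, 7]
  Split: [8, 6] -> [8] and [6]
  Merge: [8] + [6] -> [6, 8]
  Split: [20, 7] -> [20] and [7]
  Merge: [20] + [7] -> [7, 20]
Merge: [6, 8] + [7, 20] -> [6, 7, 8, 20]

Final sorted array: [6, 7, 8, 20]

The merge sort proceeds by recursively splitting the array and merging sorted halves.
After all merges, the sorted array is [6, 7, 8, 20].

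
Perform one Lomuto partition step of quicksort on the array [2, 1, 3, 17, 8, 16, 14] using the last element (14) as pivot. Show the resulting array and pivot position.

Lomuto partition with pivot = 14:

Initial array: [2, 1, 3, 17, 8, 16, 14]

arr[0]=2 <= 14: swap with position 0, array becomes [2, 1, 3, 17, 8, 16, 14]
arr[1]=1 <= 14: swap with position 1, array becomes [2, 1, 3, 17, 8, 16, 14]
arr[2]=3 <= 14: swap with position 2, array becomes [2, 1, 3, 17, 8, 16, 14]
arr[3]=17 > 14: no swap
arr[4]=8 <= 14: swap with position 3, array becomes [2, 1, 3, 8, 17, 16, 14]
arr[5]=16 > 14: no swap

Place pivot at position 4: [2, 1, 3, 8, 14, 16, 17]
Pivot position: 4

After partitioning with pivot 14, the array becomes [2, 1, 3, 8, 14, 16, 17]. The pivot is placed at index 4. All elements to the left of the pivot are <= 14, and all elements to the right are > 14.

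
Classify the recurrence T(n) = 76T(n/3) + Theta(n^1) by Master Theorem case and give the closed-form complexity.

Master Theorem for T(n) = 76T(n/3) + O(n^1):

a = 76, b = 3, c = 1
log_b(a) = log_3(76) = 3.9420

Case 1: c = 1 < log_3(76) = 3.9420
T(n) = O(n^(log_3 76))

For T(n) = 76T(n/3) + O(n^1): log_3(76) = 3.9420. This is Case 1 of the Master Theorem (c < log_b(a), work dominated by leaves), giving O(n^(log_3 76)).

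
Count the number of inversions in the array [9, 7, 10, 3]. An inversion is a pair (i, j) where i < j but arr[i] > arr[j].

Finding inversions in [9, 7, 10, 3]:

(0, 1): arr[0]=9 > arr[1]=7
(0, 3): arr[0]=9 > arr[3]=3
(1, 3): arr[1]=7 > arr[3]=3
(2, 3): arr[2]=10 > arr[3]=3

Total inversions: 4

The array has 4 inversion(s): (0,1), (0,3), (1,3), (2,3). Each pair (i,j) satisfies i < j and arr[i] > arr[j].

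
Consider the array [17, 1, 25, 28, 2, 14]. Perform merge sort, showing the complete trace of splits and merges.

Merge sort trace:

Split: [17, 1, 25, 28, 2, 14] -> [17, 1, 25] and [28, 2, 14]
  Split: [17, 1, 25] -> [17] and [1, 25]
    Split: [1, 25] -> [1] and [25]
    Merge: [1] + [25] -> [1, 25]
  Merge: [17] + [1, 25] -> [1, 17, 25]
  Split: [28, 2, 14] -> [28] and [2, 14]
    Split: [2, 14] -> [2] and [14]
    Merge: [2] + [14] -> [2, 14]
  Merge: [28] + [2, 14] -> [2, 14, 28]
Merge: [1, 17, 25] + [2, 14, 28] -> [1, 2, 14, 17, 25, 28]

Final sorted array: [1, 2, 14, 17, 25, 28]

The merge sort proceeds by recursively splitting the array and merging sorted halves.
After all merges, the sorted array is [1, 2, 14, 17, 25, 28].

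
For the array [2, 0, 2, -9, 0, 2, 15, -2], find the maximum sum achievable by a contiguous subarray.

Using Kadane's algorithm on [2, 0, 2, -9, 0, 2, 15, -2]:

Scanning through the array:
Position 1 (value 0): max_ending_here = 2, max_so_far = 2
Position 2 (value 2): max_ending_here = 4, max_so_far = 4
Position 3 (value -9): max_ending_here = -5, max_so_far = 4
Position 4 (value 0): max_ending_here = 0, max_so_far = 4
Position 5 (value 2): max_ending_here = 2, max_so_far = 4
Position 6 (value 15): max_ending_here = 17, max_so_far = 17
Position 7 (value -2): max_ending_here = 15, max_so_far = 17

Maximum subarray: [0, 2, 15]
Maximum sum: 17

The maximum subarray is [0, 2, 15] with sum 17. This subarray runs from index 4 to index 6.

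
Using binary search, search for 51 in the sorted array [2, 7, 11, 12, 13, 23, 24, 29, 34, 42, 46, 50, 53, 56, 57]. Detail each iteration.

Binary search for 51 in [2, 7, 11, 12, 13, 23, 24, 29, 34, 42, 46, 50, 53, 56, 57]:

lo=0, hi=14, mid=7, arr[mid]=29 -> 29 < 51, search right half
lo=8, hi=14, mid=11, arr[mid]=50 -> 50 < 51, search right half
lo=12, hi=14, mid=13, arr[mid]=56 -> 56 > 51, search left half
lo=12, hi=12, mid=12, arr[mid]=53 -> 53 > 51, search left half
lo=12 > hi=11, target 51 not found

Binary search determines that 51 is not in the array after 4 comparisons. The search space was exhausted without finding the target.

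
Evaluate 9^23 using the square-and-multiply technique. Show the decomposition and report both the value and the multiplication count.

Computing 9^23 by squaring (build up from 9^1; each line after the first costs one multiplication):

9^1 = 9
9^2 = (9^1)^2 = 9^2 = 81
9^4 = (9^2)^2 = 81^2 = 6561
9^5 = 9 * 9^4 = 9 * 6561 = 59049
9^10 = (9^5)^2 = 59049^2 = 3486784401
9^11 = 9 * 9^10 = 9 * 3486784401 = 31381059609
9^22 = (9^11)^2 = 31381059609^2 = 984770902183611232881
9^23 = 9 * 9^22 = 9 * 984770902183611232881 = 8862938119652501095929

Result: 8862938119652501095929
Multiplications needed: 7 (7 lines after 9^1)

9^23 = 8862938119652501095929. Using exponentiation by squaring, this requires 7 multiplications. The key idea: if the exponent is even, square the half-power; if odd, multiply by the base once.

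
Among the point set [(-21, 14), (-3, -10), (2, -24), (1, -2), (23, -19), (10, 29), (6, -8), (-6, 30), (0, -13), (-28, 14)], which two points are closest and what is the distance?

Computing all pairwise distances among 10 points:

d((-21, 14), (-3, -10)) = 30.0
d((-21, 14), (2, -24)) = 44.4185
d((-21, 14), (1, -2)) = 27.2029
d((-21, 14), (23, -19)) = 55.0
d((-21, 14), (10, 29)) = 34.4384
d((-21, 14), (6, -8)) = 34.8281
d((-21, 14), (-6, 30)) = 21.9317
d((-21, 14), (0, -13)) = 34.2053
d((-21, 14), (-28, 14)) = 7.0
d((-3, -10), (2, -24)) = 14.8661
d((-3, -10), (1, -2)) = 8.9443
d((-3, -10), (23, -19)) = 27.5136
d((-3, -10), (10, 29)) = 41.1096
d((-3, -10), (6, -8)) = 9.2195
d((-3, -10), (-6, 30)) = 40.1123
d((-3, -10), (0, -13)) = 4.2426 <-- minimum
d((-3, -10), (-28, 14)) = 34.6554
d((2, -24), (1, -2)) = 22.0227
d((2, -24), (23, -19)) = 21.587
d((2, -24), (10, 29)) = 53.6004
d((2, -24), (6, -8)) = 16.4924
d((2, -24), (-6, 30)) = 54.5894
d((2, -24), (0, -13)) = 11.1803
d((2, -24), (-28, 14)) = 48.4149
d((1, -2), (23, -19)) = 27.8029
d((1, -2), (10, 29)) = 32.28
d((1, -2), (6, -8)) = 7.8102
d((1, -2), (-6, 30)) = 32.7567
d((1, -2), (0, -13)) = 11.0454
d((1, -2), (-28, 14)) = 33.121
d((23, -19), (10, 29)) = 49.7293
d((23, -19), (6, -8)) = 20.2485
d((23, -19), (-6, 30)) = 56.9386
d((23, -19), (0, -13)) = 23.7697
d((23, -19), (-28, 14)) = 60.7454
d((10, 29), (6, -8)) = 37.2156
d((10, 29), (-6, 30)) = 16.0312
d((10, 29), (0, -13)) = 43.1741
d((10, 29), (-28, 14)) = 40.8534
d((6, -8), (-6, 30)) = 39.8497
d((6, -8), (0, -13)) = 7.8102
d((6, -8), (-28, 14)) = 40.4969
d((-6, 30), (0, -13)) = 43.4166
d((-6, 30), (-28, 14)) = 27.2029
d((0, -13), (-28, 14)) = 38.8973

Closest pair: (-3, -10) and (0, -13) with distance 4.2426

The closest pair is (-3, -10) and (0, -13) with Euclidean distance 4.2426. For 10 points, brute-force pairwise comparison is shown above. For large n, the divide-and-conquer algorithm (sort by x, recurse on halves, check the dividing strip) achieves O(n log n).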